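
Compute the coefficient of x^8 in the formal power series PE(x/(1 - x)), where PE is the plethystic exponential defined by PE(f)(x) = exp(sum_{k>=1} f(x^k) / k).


For f(x) = x/(1 - x) we have
sum_{k>=1} f(x^k) / k = sum_{k>=1} (1/k) * x^k / (1 - x^k) = sum_{k, m >= 1} x^(k m) / k,
which after exponentiating simplifies to
PE(x/(1 - x)) = prod_{k>=1} 1 / (1 - x^k).
This is the generating function for the partition function p(n), so the coefficient of x^8 is p(8).
Computing p(8) by dynamic programming over parts 1, 2, ..., 8: p(8) = 22.

22


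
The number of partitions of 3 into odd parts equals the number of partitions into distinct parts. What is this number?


Computing partitions of 3 into odd parts (1, 3, 5, ...):
Using the generating function prod_{k>=0} 1/(1-x^(2k+1)),
the count is 2

2


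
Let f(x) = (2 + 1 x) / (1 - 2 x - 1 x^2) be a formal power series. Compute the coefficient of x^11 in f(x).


Write f(x) = sum_{k>=0} a_k x^k. Multiplying both sides by 1 - 2 x - 1 x^2 gives
(1 - 2 x - 1 x^2) sum_{k>=0} a_k x^k = 2 + 1 x.
Matching coefficients:
 x^0: a_0 = 2
 x^1: a_1 - 2 a_0 = 1  =>  a_1 = 2*2 + 1 = 5
 x^k (k >= 2): a_k = 2 a_{k-1} + 1 a_{k-2}.
Iterating: a_2 = 12, a_3 = 29, a_4 = 70, a_5 = 169, a_6 = 408, a_7 = 985, a_8 = 2378, a_9 = 5741, a_10 = 13860, a_11 = 33461.
So the coefficient of x^11 is 33461.

33461


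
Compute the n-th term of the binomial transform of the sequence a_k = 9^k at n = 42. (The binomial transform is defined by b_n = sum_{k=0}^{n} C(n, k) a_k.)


With a_k = 9^k, b_n = sum_{k=0}^{n} C(n, k) 9^k = (1 + 9)^n by the binomial theorem.
For n = 42: (1 + 9)^42 = 10^42 = 1000000000000000000000000000000000000000000.

1000000000000000000000000000000000000000000


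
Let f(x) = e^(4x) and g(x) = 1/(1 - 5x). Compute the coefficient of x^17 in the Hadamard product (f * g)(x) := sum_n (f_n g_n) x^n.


Expanding: f_k = 4^k/k! (from e^(4x)) and g_k = 5^k (from 1/(1 - 5x)). So the Hadamard coefficient (f * g)_k = 4^k 5^k / k! = (20)^k / k!.
For k = 17: 20^17/17! = 13107200000000000000000/355687428096000 = 3200000000000000/86837751.

3200000000000000/86837751


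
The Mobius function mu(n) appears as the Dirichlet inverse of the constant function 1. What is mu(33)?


33 = 3 * 11 (all distinct primes).
mu(33) = (-1)^2 = 1

1


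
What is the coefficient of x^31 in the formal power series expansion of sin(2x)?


The Maclaurin series is sin(t) = sum_{k>=0} (-1)^k t^(2k+1) / (2k+1)!, so substituting t = 2x, only odd powers of x are nonzero, with coefficient of x^(2k+1) equal to (-1)^k 2^(2k+1) / (2k+1)!.
Write 31 = 2*15 + 1, giving the coefficient (-1)^15 * 2^31 / 31! = -2147483648/8222838654177922817725562880000000 = -32/122529844256906551386796875.

-32/122529844256906551386796875


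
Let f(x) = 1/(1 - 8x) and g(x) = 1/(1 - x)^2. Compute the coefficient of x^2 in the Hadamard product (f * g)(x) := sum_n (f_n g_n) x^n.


f has coefficients f_k = 8^k. For g = 1/(1 - x)^2 the coefficient is g_k = C(k + 1, 1) = k + 1. The Hadamard coefficient is (f * g)_k = 8^k * (k + 1).
For k = 2: 8^2 * 3 = 64 * 3 = 192.

192


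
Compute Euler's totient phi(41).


phi(n) counts integers in [1, n] coprime to n. Using the multiplicative formula phi(n) = n * prod_{p | n} (1 - 1/p):
41 = 41, so
phi(41) = 41 * (1 - 1/41) = 40.

40


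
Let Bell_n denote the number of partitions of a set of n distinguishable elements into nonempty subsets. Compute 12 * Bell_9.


Bell_9 can be computed from the Bell triangle or from Dobinski's identity Bell_n = (1/e) * sum_{k>=0} k^n / k!.
Computing Bell_9 = 21147.
Then 12 * 21147 = 253764.

253764


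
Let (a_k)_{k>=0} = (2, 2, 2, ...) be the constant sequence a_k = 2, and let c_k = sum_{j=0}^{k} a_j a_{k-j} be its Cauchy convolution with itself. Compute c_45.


Since a_j = 2 for all j >= 0, the convolution sum becomes
c_k = sum_{j=0}^{k} 2 * 2 = 4 * (k + 1).
Equivalently, the generating function of (a_k) is 2/(1 - x) and its square is 4/(1 - x)^2 = sum_{k>=0} 4(k + 1) x^k.
For k = 45: 4 * 46 = 184.

184


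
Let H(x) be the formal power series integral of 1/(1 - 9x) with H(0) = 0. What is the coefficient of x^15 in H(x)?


1/(1 - 9x) = sum_{k>=0} 9^k x^k. Integrating termwise with H(0) = 0:
H(x) = sum_{k>=0} 9^k x^(k+1) / (k+1) = sum_{m>=1} 9^(m-1) x^m / m.
For m = 15: 9^14/15 = 22876792454961/15 = 7625597484987/5.

7625597484987/5


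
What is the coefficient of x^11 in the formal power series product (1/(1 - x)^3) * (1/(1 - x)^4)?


Combine the factors: (1/(1 - x)^3) * (1/(1 - x)^4) = 1/(1 - x)^7.
Then use 1/(1 - x)^r = sum_{k>=0} C(k + r - 1, r - 1) x^k with r = 7 and k = 11:
C(17, 6) = 12376.

12376


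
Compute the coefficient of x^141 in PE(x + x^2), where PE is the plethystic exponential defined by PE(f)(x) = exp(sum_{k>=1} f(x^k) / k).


With f(x) = x + x^2, the exponent is sum_{k>=1} (x^k + x^(2k)) / k = -ln(1 - x) - ln(1 - x^2). Exponentiating:
PE(x + x^2) = 1 / ((1 - x)(1 - x^2)).
This is the generating function for partitions of n into parts of size 1 or 2. The number of 2's can be any j in 0..70, and the rest are 1's, so
[x^141] = floor(141/2) + 1 = 71.

71


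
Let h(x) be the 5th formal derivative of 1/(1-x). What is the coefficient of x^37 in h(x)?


Differentiating 5 times: d^5/dx^5 [1/(1-x)] = 5!/(1-x)^6.
The expansion 1/(1-x)^6 = sum_{k>=0} C(k+5, 5) x^k, so the coefficient of x^n in 5!/(1-x)^6 is 5! * C(n+5, 5).
For n = 37: 120 * C(42, 5) = 120 * 850668 = 102080160

102080160


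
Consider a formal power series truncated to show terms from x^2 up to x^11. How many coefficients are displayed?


From x^2 to x^11 inclusive, the count is 11 - 2 + 1 = 10.

10


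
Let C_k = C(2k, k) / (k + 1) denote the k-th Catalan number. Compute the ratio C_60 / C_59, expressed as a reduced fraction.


Using C_k = (2k)! / (k! (k+1)!), the ratio C_{k+1}/C_k simplifies to
C_{k+1}/C_k = [(2k+2)! / ((k+1)! (k+2)!)] * [k! (k+1)! / (2k)!]
 = (2k+2)(2k+1) / ((k+1)(k+2)) = 2(2k+1) / (k+2).
For k = 59: 2(2*59 + 1) / (59 + 2) = 238/61 = 238/61.

238/61


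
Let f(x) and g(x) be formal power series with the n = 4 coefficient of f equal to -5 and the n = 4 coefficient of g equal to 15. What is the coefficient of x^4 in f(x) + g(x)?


Addition of formal power series is termwise.
The coefficient of x^4 in f + g = -5 + 15
= 10

10


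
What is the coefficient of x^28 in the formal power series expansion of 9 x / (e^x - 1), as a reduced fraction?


The exponential generating function for Bernoulli numbers is
x / (e^x - 1) = sum_{k>=0} B_k x^k / k!.
So the coefficient of x^28 in 9 x / (e^x - 1) is 9 B_28 / 28!.
Computing: B_28 = -23749461029/870, 28! = 304888344611713860501504000000, giving
9 * -23749461029/870 / 304888344611713860501504000000 = -3392780147/4210362854161762835496960000000.

-3392780147/4210362854161762835496960000000


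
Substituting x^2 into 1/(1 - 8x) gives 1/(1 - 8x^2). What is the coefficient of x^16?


The coefficient of x^(2m) in 1/(1 - 8x^2) is 8^m.
With n = 16 = 2*8, the coefficient is 8^8 = 16777216.

16777216


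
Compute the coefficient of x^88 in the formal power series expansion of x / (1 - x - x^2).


Let f(x) = sum_{k>=0} a_k x^k. Multiplying f(x) * (1 - x - x^2) = x and matching coefficients gives a_0 = 0, a_1 = 1, and a_k = a_{k-1} + a_{k-2} for k >= 2. These are the Fibonacci numbers F_k.
Iterating from F_0 = 0, F_1 = 1:
F_0=0, F_1=1, F_2=1, F_3=2, F_4=3, F_5=5, F_6=8, F_7=13, F_8=21, F_9=34, ...
F_88 = 1100087778366101931.

1100087778366101931


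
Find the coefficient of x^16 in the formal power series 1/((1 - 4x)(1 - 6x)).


By partial fractions or Cauchy convolution:
The coefficient equals sum_{k=0}^{16} 4^k * 6^(16-k).
= 8454739787776

8454739787776


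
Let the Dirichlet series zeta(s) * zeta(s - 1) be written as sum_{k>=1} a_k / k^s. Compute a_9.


Convolution gives a_k = sum_{d | k} d * 1 = sum_{d | k} d = sigma(k), the sum of positive divisors of k.
For k = 9, the divisors are 1, 3, 9, so
sigma(9) = 1 + 3 + 9 = 13.

13


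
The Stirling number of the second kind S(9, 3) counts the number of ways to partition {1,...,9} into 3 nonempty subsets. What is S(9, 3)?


Using the explicit formula S(n,k) = (1/k!) sum_{j=0}^{k} (-1)^(k-j) C(k,j) j^n:
S(9, 3) = 3025
Equivalently, S(n,k) is n! times the coefficient of x^n in the EGF (e^x - 1)^k / k!.

3025


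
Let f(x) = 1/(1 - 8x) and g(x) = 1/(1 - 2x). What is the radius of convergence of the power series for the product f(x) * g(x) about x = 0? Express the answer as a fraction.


The radius of 1/(1 - 8x) is 1/8 (nearest singularity at x = 1/8), and the radius of 1/(1 - 2x) is 1/2.
The product f(x)*g(x) = 1/((1 - 8x)(1 - 2x)) has singularities at both 1/8 and 1/2, so its radius of convergence is the distance to the nearest one:
min(1/8, 1/2) = 1/8.

1/8


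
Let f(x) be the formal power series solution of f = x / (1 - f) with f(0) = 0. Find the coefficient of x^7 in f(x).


Apply Lagrange inversion: f = x * phi(f) with phi(t) = 1/(1 - t), so
[x^n] f = (1/n) [t^(n-1)] phi(t)^n = (1/n) [t^(n-1)] (1 - t)^(-n) = (1/n) C(2n - 2, n - 1) = C_{n-1}.
For n = 7: C_6 = C(12, 6) / 7 = 924/7 = 132 = 132.

132


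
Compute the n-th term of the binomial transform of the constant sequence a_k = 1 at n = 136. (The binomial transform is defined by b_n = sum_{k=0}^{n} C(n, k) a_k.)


With a_k = 1 for all k, b_n = sum_{k=0}^{n} C(n, k) = 2^n by the binomial theorem.
For n = 136: 2^136 = 87112285931760246646623899502532662132736.

87112285931760246646623899502532662132736


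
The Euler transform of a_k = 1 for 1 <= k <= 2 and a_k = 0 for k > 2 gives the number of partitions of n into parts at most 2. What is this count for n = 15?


Partitions of 15 into parts at most 2:
Using generating function (1-x)^(-1)(1-x^2)^(-1),
the coefficient of x^15 = 8

8


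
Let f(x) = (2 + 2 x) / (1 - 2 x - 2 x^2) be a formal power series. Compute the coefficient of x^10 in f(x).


Write f(x) = sum_{k>=0} a_k x^k. Multiplying both sides by 1 - 2 x - 2 x^2 gives
(1 - 2 x - 2 x^2) sum_{k>=0} a_k x^k = 2 + 2 x.
Matching coefficients:
 x^0: a_0 = 2
 x^1: a_1 - 2 a_0 = 2  =>  a_1 = 2*2 + 2 = 6
 x^k (k >= 2): a_k = 2 a_{k-1} + 2 a_{k-2}.
Iterating: a_2 = 16, a_3 = 44, a_4 = 120, a_5 = 328, a_6 = 896, a_7 = 2448, a_8 = 6688, a_9 = 18272, a_10 = 49920.
So the coefficient of x^10 is 49920.

49920


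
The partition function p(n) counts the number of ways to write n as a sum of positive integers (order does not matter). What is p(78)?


Using the generating function prod_{k>=1} 1/(1-x^k), we compute p(78).
By dynamic programming over parts 1 through 78:
p(78) = 12132164

12132164


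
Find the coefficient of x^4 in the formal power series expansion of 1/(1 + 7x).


Write 1/(1 + c x) = 1/(1 - (-c) x) and apply the geometric-series identity
1/(1 - y) = sum_{k>=0} y^k to get 1/(1 + c x) = sum_{k>=0} (-c)^k x^k.
So the coefficient of x^k is (-c)^k = (-1)^k * c^k.
Here c = 7 and k = 4:
(-7)^4 = 1 * 2401 = 2401

2401


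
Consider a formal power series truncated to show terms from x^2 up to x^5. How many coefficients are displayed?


From x^2 to x^5 inclusive, the count is 5 - 2 + 1 = 4.

4


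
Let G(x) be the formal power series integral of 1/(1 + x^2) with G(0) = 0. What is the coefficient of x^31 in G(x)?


1/(1 + x^2) = sum_{j>=0} (-1)^j x^(2j). Integrating termwise with G(0) = 0:
G(x) = sum_{j>=0} (-1)^j x^(2j+1) / (2j+1) = arctan(x).
Only odd powers are nonzero. For x^31 write 31 = 2*15 + 1, giving
(-1)^15 / 31 = -1/31 = -1/31.

-1/31


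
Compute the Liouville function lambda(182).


The Liouville function is lambda(k) = (-1)^Omega(k), where Omega(k) counts the prime factors of k with multiplicity.
Factoring: 182 = 2 * 7 * 13, so Omega(182) = 3.
lambda(182) = (-1)^3 = -1.

-1


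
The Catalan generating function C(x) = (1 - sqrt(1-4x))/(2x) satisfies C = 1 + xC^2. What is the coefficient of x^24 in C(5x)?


Substituting x -> 5x scales the n-th coefficient by 5^n, so [x^24] C(5x) = 5^24 * C_24.
C_24 = C(2*24, 24)/(25) = 32247603683100/25 = 1289904147324.
So 5^24 * 1289904147324 = 59604644775390625 * 1289904147324 = 76884278495550155639648437500.

76884278495550155639648437500


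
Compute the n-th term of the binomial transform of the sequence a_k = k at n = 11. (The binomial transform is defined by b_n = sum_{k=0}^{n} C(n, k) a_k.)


With a_k = k, b_n = sum_{k=0}^{n} C(n, k) k. Using k * C(n, k) = n * C(n-1, k-1) gives b_n = n * sum_{k>=1} C(n-1, k-1) = n * 2^(n-1).
For n = 11: 11 * 2^10 = 11 * 1024 = 11264.

11264


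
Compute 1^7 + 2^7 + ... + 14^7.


This power sum has a closed form given by Faulhaber's formula
sum_{k=1}^{m} k^p = (1 / (p + 1)) * sum_{j=0}^{p} C(p + 1, j) B_j m^(p + 1 - j),
but for small m direct computation is fastest:
1 + 128 + 2187 + 16384 + 78125 + 279936 + 823543 + 2097152 + 4782969 + 10000000 + 19487171 + 35831808 + 62748517 + 105413504 = 241561425.

241561425


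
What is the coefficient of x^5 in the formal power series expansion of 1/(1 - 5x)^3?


The general identity 1/(1 - c x)^r = sum_{k>=0} c^k C(k + r - 1, r - 1) x^k follows by substituting y = c x into 1/(1 - y)^r = sum_{k>=0} C(k + r - 1, r - 1) y^k.
For c = 5, r = 3, k = 5:
5^5 * C(7, 2) = 3125 * 21 = 65625.

65625


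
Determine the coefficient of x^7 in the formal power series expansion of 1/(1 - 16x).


The geometric series identity gives 1/(1 - c x) = sum_{k>=0} c^k x^k, so the coefficient of x^k is c^k.
Here c = 16 and k = 7.
Computing: 16^7 = 268435456

268435456


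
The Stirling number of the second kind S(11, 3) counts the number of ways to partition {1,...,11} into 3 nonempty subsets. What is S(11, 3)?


Using the explicit formula S(n,k) = (1/k!) sum_{j=0}^{k} (-1)^(k-j) C(k,j) j^n:
S(11, 3) = 28501
Equivalently, S(n,k) is n! times the coefficient of x^n in the EGF (e^x - 1)^k / k!.

28501


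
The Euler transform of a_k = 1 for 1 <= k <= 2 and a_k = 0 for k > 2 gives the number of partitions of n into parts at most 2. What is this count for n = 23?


Partitions of 23 into parts at most 2:
Using generating function (1-x)^(-1)(1-x^2)^(-1),
the coefficient of x^23 = 12

12


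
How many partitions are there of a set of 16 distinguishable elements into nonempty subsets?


Bell_16 can be computed from the Bell triangle or from Dobinski's identity Bell_n = (1/e) * sum_{k>=0} k^n / k!.
Computing Bell_16 = 10480142147.

10480142147


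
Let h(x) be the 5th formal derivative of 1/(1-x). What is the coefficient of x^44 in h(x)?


Differentiating 5 times: d^5/dx^5 [1/(1-x)] = 5!/(1-x)^6.
The expansion 1/(1-x)^6 = sum_{k>=0} C(k+5, 5) x^k, so the coefficient of x^n in 5!/(1-x)^6 is 5! * C(n+5, 5).
For n = 44: 120 * C(49, 5) = 120 * 1906884 = 228826080

228826080


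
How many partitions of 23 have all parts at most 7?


Using the generating function (1-x)^(-1)(1-x^2)^(-1)...(1-x^7)^(-1),
the coefficient of x^23 counts these restricted partitions.
Result = 618

618


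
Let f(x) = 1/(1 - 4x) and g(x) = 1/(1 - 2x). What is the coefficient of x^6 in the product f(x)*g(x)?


The coefficient of x^n in f*g is the Cauchy product: sum_{k=0}^{n} a^k * b^(n-k).
With a=4, b=2, n=6:
sum_{k=0}^{6} 4^k * 2^(6-k)
= 8128

8128


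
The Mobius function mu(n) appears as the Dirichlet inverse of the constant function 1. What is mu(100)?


100 has a squared prime factor, so mu(100) = 0.
Factorization reveals a repeated prime.

0


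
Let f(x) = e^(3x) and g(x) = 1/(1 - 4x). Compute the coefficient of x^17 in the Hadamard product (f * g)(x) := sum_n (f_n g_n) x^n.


Expanding: f_k = 3^k/k! (from e^(3x)) and g_k = 4^k (from 1/(1 - 4x)). So the Hadamard coefficient (f * g)_k = 3^k 4^k / k! = (12)^k / k!.
For k = 17: 12^17/17! = 2218611106740436992/355687428096000 = 92876046336/14889875.

92876046336/14889875


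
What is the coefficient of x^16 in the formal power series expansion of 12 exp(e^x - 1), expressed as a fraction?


exp(e^x - 1) is the exponential generating function for the Bell numbers Bell_k: exp(e^x - 1) = sum_{k>=0} Bell_k x^k / k!.
So the coefficient of x^16 in 12 exp(e^x - 1) is 12 Bell_16 / 16!.
Computing: Bell_16 = 10480142147 and 16! = 20922789888000, giving
12 * 10480142147/20922789888000 = 10480142147/1743565824000.

10480142147/1743565824000


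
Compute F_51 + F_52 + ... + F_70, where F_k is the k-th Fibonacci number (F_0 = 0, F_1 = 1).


Use the identity sum_{k=0}^{N} F_k = F_{N+2} - 1 (which follows from F_{k+2} - F_{k+1} = F_k). Then
sum_{k=51}^{70} F_k = (F_{72} - 1) - (F_{52} - 1) = F_{72} - F_{52}.
Computing: F_{72} = 498454011879264, F_{52} = 32951280099, so
Sum = 498454011879264 - 32951280099 = 498421060599165.

498421060599165


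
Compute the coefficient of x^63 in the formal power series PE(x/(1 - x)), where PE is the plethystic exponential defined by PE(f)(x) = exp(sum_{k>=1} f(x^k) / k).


For f(x) = x/(1 - x) we have
sum_{k>=1} f(x^k) / k = sum_{k>=1} (1/k) * x^k / (1 - x^k) = sum_{k, m >= 1} x^(k m) / k,
which after exponentiating simplifies to
PE(x/(1 - x)) = prod_{k>=1} 1 / (1 - x^k).
This is the generating function for the partition function p(n), so the coefficient of x^63 is p(63).
Computing p(63) by dynamic programming over parts 1, 2, ..., 63: p(63) = 1505499.

1505499


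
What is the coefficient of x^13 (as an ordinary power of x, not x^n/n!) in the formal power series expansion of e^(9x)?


The exponential series is e^y = sum_{k>=0} y^k / k!. Substituting y = 9x gives
e^(9x) = sum_{k>=0} 9^k x^k / k!.
So the coefficient of x^n is a^n/n! with a = 9, n = 13:
9^13 / 13! = 2541865828329/6227020800 = 10460353203/25625600

10460353203/25625600


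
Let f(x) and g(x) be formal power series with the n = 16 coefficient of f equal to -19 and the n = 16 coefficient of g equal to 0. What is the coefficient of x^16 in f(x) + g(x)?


Addition of formal power series is termwise.
The coefficient of x^16 in f + g = -19 + 0
= -19

-19


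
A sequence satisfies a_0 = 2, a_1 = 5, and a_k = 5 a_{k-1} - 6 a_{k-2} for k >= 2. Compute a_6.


The characteristic equation is t^2 - 5 t + 6 = 0, with roots r_1 = 3 and r_2 = 2 (so c_1 = r_1 + r_2, c_2 = -r_1 r_2 as required).
One can use the closed form a_n = A r_1^n + B r_2^n, but direct iteration is more reliable:
a_0 = 2, a_1 = 5, a_2 = 13, a_3 = 35, a_4 = 97, a_5 = 275, a_6 = 793.
So a_6 = 793.

793


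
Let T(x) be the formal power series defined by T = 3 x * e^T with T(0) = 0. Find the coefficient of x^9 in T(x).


Apply the Lagrange inversion formula: if T = 3 x * phi(T) with phi(t) = e^t, then
[x^n] T = 3^n * (1/n) [t^(n-1)] phi(t)^n = 3^n * (1/n) [t^(n-1)] e^(n t) = 3^n * (1/n) * n^(n-1) / (n-1)! = 3^n * n^(n-1) / n!.
When c = 1 this is the Cayley count of rooted labeled trees on n vertices, divided by n!.
For n = 9: 3^9 * 9^8 / 9! = 19683 * 43046721/362880 = 10460353203/4480.

10460353203/4480


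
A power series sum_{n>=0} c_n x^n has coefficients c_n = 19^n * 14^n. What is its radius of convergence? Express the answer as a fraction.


By the root test (Cauchy-Hadamard), the radius is R = 1 / limsup_n |c_n|^(1/n).
Here |c_n|^(1/n) = (19^n * 14^n)^(1/n) = 19 * 14 = 266 for all n.
So R = 1/266 = 1/266.

1/266


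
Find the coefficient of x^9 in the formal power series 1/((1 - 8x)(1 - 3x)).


By partial fractions or Cauchy convolution:
The coefficient equals sum_{k=0}^{9} 8^k * 3^(9-k).
= 214736555

214736555


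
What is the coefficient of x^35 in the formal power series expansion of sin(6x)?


The Maclaurin series is sin(t) = sum_{k>=0} (-1)^k t^(2k+1) / (2k+1)!, so substituting t = 6x, only odd powers of x are nonzero, with coefficient of x^(2k+1) equal to (-1)^k 6^(2k+1) / (2k+1)!.
Write 35 = 2*17 + 1, giving the coefficient (-1)^17 * 6^35 / 35! = -1719070799748422591028658176/10333147966386144929666651337523200000000 = -27894275208/167669460258147894921875.

-27894275208/167669460258147894921875


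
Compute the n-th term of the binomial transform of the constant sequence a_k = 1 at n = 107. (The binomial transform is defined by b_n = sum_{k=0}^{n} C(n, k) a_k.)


With a_k = 1 for all k, b_n = sum_{k=0}^{n} C(n, k) = 2^n by the binomial theorem.
For n = 107: 2^107 = 162259276829213363391578010288128.

162259276829213363391578010288128


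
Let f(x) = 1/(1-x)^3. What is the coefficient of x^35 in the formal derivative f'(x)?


Differentiate: d/dx [ 1/(1-x)^r ] = r / (1-x)^(r+1).
Here r = 3, so f'(x) = 3 / (1-x)^4.
The expansion of 1/(1-x)^(r+1) has coefficient of x^n equal to C(n+r, r).
So the coefficient of x^35 in f'(x) is
3 * C(38, 3) = 3 * 8436 = 25308

25308


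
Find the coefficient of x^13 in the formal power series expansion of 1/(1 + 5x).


Write 1/(1 + c x) = 1/(1 - (-c) x) and apply the geometric-series identity
1/(1 - y) = sum_{k>=0} y^k to get 1/(1 + c x) = sum_{k>=0} (-c)^k x^k.
So the coefficient of x^k is (-c)^k = (-1)^k * c^k.
Here c = 5 and k = 13:
(-5)^13 = -1 * 1220703125 = -1220703125

-1220703125


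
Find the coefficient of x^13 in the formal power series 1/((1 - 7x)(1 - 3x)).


By partial fractions or Cauchy convolution:
The coefficient equals sum_{k=0}^{13} 7^k * 3^(13-k).
= 169554572470

169554572470


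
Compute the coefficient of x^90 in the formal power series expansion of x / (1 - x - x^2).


Let f(x) = sum_{k>=0} a_k x^k. Multiplying f(x) * (1 - x - x^2) = x and matching coefficients gives a_0 = 0, a_1 = 1, and a_k = a_{k-1} + a_{k-2} for k >= 2. These are the Fibonacci numbers F_k.
Iterating from F_0 = 0, F_1 = 1:
F_0=0, F_1=1, F_2=1, F_3=2, F_4=3, F_5=5, F_6=8, F_7=13, F_8=21, F_9=34, ...
F_90 = 2880067194370816120.

2880067194370816120


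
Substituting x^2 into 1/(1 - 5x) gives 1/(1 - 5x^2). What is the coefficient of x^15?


Since 1/(1 - 5x^2) only has even powers of x,
the coefficient of x^15 (odd) is 0.

0


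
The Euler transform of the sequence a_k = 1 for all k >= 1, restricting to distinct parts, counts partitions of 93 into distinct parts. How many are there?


Partitions of 93 into distinct parts can be computed via generating function.
Product (1+x)(1+x^2)(1+x^3)...
The coefficient of x^93 = 245920

245920


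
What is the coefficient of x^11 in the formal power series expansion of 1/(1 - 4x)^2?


The general identity 1/(1 - c x)^r = sum_{k>=0} c^k C(k + r - 1, r - 1) x^k follows by substituting y = c x into 1/(1 - y)^r = sum_{k>=0} C(k + r - 1, r - 1) y^k.
For c = 4, r = 2, k = 11:
4^11 * C(12, 1) = 4194304 * 12 = 50331648.

50331648


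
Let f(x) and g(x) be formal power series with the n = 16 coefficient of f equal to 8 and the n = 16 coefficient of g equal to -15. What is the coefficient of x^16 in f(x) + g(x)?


Addition of formal power series is termwise.
The coefficient of x^16 in f + g = 8 + -15
= -7

-7


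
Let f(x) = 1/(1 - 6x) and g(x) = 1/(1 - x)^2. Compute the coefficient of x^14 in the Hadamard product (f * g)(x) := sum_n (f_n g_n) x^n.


f has coefficients f_k = 6^k. For g = 1/(1 - x)^2 the coefficient is g_k = C(k + 1, 1) = k + 1. The Hadamard coefficient is (f * g)_k = 6^k * (k + 1).
For k = 14: 6^14 * 15 = 78364164096 * 15 = 1175462461440.

1175462461440


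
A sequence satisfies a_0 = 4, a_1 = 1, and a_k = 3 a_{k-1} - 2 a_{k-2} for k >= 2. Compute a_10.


The characteristic equation is t^2 - 3 t + 2 = 0, with roots r_1 = 2 and r_2 = 1 (so c_1 = r_1 + r_2, c_2 = -r_1 r_2 as required).
One can use the closed form a_n = A r_1^n + B r_2^n, but direct iteration is more reliable:
a_0 = 4, a_1 = 1, a_2 = -5, a_3 = -17, a_4 = -41, a_5 = -89, a_6 = -185, a_7 = -377, a_8 = -761, a_9 = -1529, a_10 = -3065.
So a_10 = -3065.

-3065


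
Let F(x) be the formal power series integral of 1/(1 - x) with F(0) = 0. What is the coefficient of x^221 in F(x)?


1/(1 - x) = sum_{k>=0} x^k. Integrating termwise and using F(0) = 0 gives
F(x) = sum_{k>=0} x^(k+1) / (k+1) = sum_{m>=1} x^m / m = -ln(1 - x).
So the coefficient of x^221 is 1/221 = 1/221.

1/221


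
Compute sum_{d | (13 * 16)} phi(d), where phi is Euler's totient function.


First, 13 * 16 = 208. One classical identity is sum_{d | n} phi(d) = n (each k in [1, n] has a unique gcd with n, and among the k's with gcd(k, n) = n/d there are phi(d) of them). So the sum equals 208. We also verify directly:
Divisors of 208: 1, 2, 4, 8, 13, 16, 26, 52, 104, 208.
phi values: 1, 1, 2, 4, 12, 8, 12, 24, 48, 96.
Sum = 208.

208


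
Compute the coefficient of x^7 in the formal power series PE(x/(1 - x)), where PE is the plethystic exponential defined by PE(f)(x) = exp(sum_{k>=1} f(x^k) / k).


For f(x) = x/(1 - x) we have
sum_{k>=1} f(x^k) / k = sum_{k>=1} (1/k) * x^k / (1 - x^k) = sum_{k, m >= 1} x^(k m) / k,
which after exponentiating simplifies to
PE(x/(1 - x)) = prod_{k>=1} 1 / (1 - x^k).
This is the generating function for the partition function p(n), so the coefficient of x^7 is p(7).
Computing p(7) by dynamic programming over parts 1, 2, ..., 7: p(7) = 15.

15


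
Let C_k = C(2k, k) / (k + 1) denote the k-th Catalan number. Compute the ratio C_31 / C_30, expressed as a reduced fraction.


Using C_k = (2k)! / (k! (k+1)!), the ratio C_{k+1}/C_k simplifies to
C_{k+1}/C_k = [(2k+2)! / ((k+1)! (k+2)!)] * [k! (k+1)! / (2k)!]
 = (2k+2)(2k+1) / ((k+1)(k+2)) = 2(2k+1) / (k+2).
For k = 30: 2(2*30 + 1) / (30 + 2) = 122/32 = 61/16.

61/16


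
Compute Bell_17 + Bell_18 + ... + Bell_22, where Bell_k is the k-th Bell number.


Recall Bell_k counts set partitions of a k-set (with Bell_0 = 1 by convention).
Bell_17 through Bell_22: 82864869804, 682076806159, 5832742205057, 51724158235372, 474869816156751, 4506715738447323
Sum = 82864869804 + 682076806159 + 5832742205057 + 51724158235372 + 474869816156751 + 4506715738447323 = 5039907396720466.

5039907396720466


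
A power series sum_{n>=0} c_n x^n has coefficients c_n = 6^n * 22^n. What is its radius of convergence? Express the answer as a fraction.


By the root test (Cauchy-Hadamard), the radius is R = 1 / limsup_n |c_n|^(1/n).
Here |c_n|^(1/n) = (6^n * 22^n)^(1/n) = 6 * 22 = 132 for all n.
So R = 1/132 = 1/132.

1/132


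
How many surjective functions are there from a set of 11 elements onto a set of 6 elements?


By inclusion-exclusion on which target elements are missed, the number of surjections from an n-set onto a k-set is
surj(n, k) = sum_{j=0}^{k} (-1)^j C(k, j) (k - j)^n.
Equivalently surj(n, k) = k! * S(n, k), where S(n, k) is the Stirling number of the second kind.
For n = 11, k = 6:
S(11, 6) = 179487, so
surj = 6! * 179487 = 720 * 179487 = 129230640.

129230640


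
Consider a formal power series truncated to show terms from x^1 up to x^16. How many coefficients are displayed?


From x^1 to x^16 inclusive, the count is 16 - 1 + 1 = 16.

16


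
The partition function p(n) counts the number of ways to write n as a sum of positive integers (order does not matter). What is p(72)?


Using the generating function prod_{k>=1} 1/(1-x^k), we compute p(72).
By dynamic programming over parts 1 through 72:
p(72) = 5392783

5392783


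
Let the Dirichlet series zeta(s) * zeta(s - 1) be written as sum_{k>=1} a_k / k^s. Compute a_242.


Convolution gives a_k = sum_{d | k} d * 1 = sum_{d | k} d = sigma(k), the sum of positive divisors of k.
For k = 242, the divisors are 1, 2, 11, 22, 121, 242, so
sigma(242) = 1 + 2 + 11 + 22 + 121 + 242 = 399.

399


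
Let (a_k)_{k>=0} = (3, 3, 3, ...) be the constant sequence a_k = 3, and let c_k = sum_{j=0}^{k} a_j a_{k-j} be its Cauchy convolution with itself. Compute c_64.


Since a_j = 3 for all j >= 0, the convolution sum becomes
c_k = sum_{j=0}^{k} 3 * 3 = 9 * (k + 1).
Equivalently, the generating function of (a_k) is 3/(1 - x) and its square is 9/(1 - x)^2 = sum_{k>=0} 9(k + 1) x^k.
For k = 64: 9 * 65 = 585.

585


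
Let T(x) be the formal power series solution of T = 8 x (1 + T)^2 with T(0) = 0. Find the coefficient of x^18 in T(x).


Apply the Lagrange inversion formula: if T = 8 x * phi(T) with phi(t) = (1 + t)^2, then [x^n] T = 8^n * (1/n) [t^(n-1)] phi(t)^n = 8^n * (1/n) [t^(n-1)] (1 + t)^(2n) = 8^n * (1/n) C(2n, n-1).
Using the identity C(2n, n-1) = C(2n, n) * n / (n+1), the unscaled factor equals C(2n, n) / (n+1) = C_n, the n-th Catalan number.
For n = 18: C_18 = C(36, 18) / 19 = 9075135300/19 = 477638700.
With the 8^18 = 18014398509481984 factor, the coefficient is 18014398509481984 * 477638700 = 8604373885350912511180800.

8604373885350912511180800


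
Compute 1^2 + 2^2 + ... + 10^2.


This power sum has a closed form given by Faulhaber's formula
sum_{k=1}^{m} k^p = (1 / (p + 1)) * sum_{j=0}^{p} C(p + 1, j) B_j m^(p + 1 - j),
but for small m direct computation is fastest:
1 + 4 + 9 + 16 + 25 + 36 + 49 + 64 + 81 + 100 = 385.

385


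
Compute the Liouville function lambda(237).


The Liouville function is lambda(k) = (-1)^Omega(k), where Omega(k) counts the prime factors of k with multiplicity.
Factoring: 237 = 3 * 79, so Omega(237) = 2.
lambda(237) = (-1)^2 = 1.

1


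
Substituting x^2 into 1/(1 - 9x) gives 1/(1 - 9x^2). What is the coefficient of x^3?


Since 1/(1 - 9x^2) only has even powers of x,
the coefficient of x^3 (odd) is 0.

0


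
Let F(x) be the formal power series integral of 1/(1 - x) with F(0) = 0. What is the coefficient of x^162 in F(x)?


1/(1 - x) = sum_{k>=0} x^k. Integrating termwise and using F(0) = 0 gives
F(x) = sum_{k>=0} x^(k+1) / (k+1) = sum_{m>=1} x^m / m = -ln(1 - x).
So the coefficient of x^162 is 1/162 = 1/162.

1/162


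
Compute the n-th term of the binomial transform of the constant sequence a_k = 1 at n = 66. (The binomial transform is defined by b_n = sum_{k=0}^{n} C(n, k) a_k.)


With a_k = 1 for all k, b_n = sum_{k=0}^{n} C(n, k) = 2^n by the binomial theorem.
For n = 66: 2^66 = 73786976294838206464.

73786976294838206464


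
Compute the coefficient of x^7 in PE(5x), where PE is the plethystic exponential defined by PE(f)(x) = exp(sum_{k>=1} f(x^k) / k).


With f(x) = 5x, the exponent is sum_{k>=1} 5 x^k / k = 5 * (-ln(1 - x)). Exponentiating:
PE(5x) = exp(-5 ln(1 - x)) = 1/(1 - x)^5.
By the negative binomial expansion, [x^n] 1/(1 - x)^5 = C(n + 4, 4).
For n = 7: C(11, 4) = 330.

330


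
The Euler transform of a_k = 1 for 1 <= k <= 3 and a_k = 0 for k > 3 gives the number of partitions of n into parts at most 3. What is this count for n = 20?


Partitions of 20 into parts at most 3:
Using generating function (1-x)^(-1)(1-x^2)^(-1)(1-x^3)^(-1),
the coefficient of x^20 = 44

44


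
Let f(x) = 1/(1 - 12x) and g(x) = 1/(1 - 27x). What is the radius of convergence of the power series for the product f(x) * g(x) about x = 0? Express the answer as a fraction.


The radius of 1/(1 - 12x) is 1/12 (nearest singularity at x = 1/12), and the radius of 1/(1 - 27x) is 1/27.
The product f(x)*g(x) = 1/((1 - 12x)(1 - 27x)) has singularities at both 1/12 and 1/27, so its radius of convergence is the distance to the nearest one:
min(1/12, 1/27) = 1/27.

1/27


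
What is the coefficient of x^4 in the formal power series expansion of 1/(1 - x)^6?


The negative binomial / multiset identity is
1/(1 - x)^r = sum_{k>=0} C(k + r - 1, r - 1) x^k.
Here r = 6 and k = 4, so the coefficient is
C(4 + 5, 5) = C(9, 5)
= 126

126


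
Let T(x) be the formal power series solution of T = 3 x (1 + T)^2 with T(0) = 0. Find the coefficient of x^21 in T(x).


Apply the Lagrange inversion formula: if T = 3 x * phi(T) with phi(t) = (1 + t)^2, then [x^n] T = 3^n * (1/n) [t^(n-1)] phi(t)^n = 3^n * (1/n) [t^(n-1)] (1 + t)^(2n) = 3^n * (1/n) C(2n, n-1).
Using the identity C(2n, n-1) = C(2n, n) * n / (n+1), the unscaled factor equals C(2n, n) / (n+1) = C_n, the n-th Catalan number.
For n = 21: C_21 = C(42, 21) / 22 = 538257874440/22 = 24466267020.
With the 3^21 = 10460353203 factor, the coefficient is 10460353203 * 24466267020 = 255925794588110265060.

255925794588110265060


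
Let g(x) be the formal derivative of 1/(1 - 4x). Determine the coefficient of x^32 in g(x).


Differentiate termwise: d/dx sum_{k>=0} 4^k x^k = sum_{k>=1} k 4^k x^(k-1) = sum_{j>=0} (j+1) 4^(j+1) x^j.
Equivalently, d/dx [1/(1 - 4x)] = 4/(1 - 4x)^2.
For j = 32: 33 * 4^33 = 33 * 73786976294838206464 = 2434970217729660813312.

2434970217729660813312


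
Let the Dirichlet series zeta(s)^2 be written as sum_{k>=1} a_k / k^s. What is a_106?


The Dirichlet convolution of the constant function 1 with itself gives (1 * 1)(k) = sum_{d | k} 1 = d(k), the number of positive divisors of k.
Since zeta(s) = sum_{k>=1} 1/k^s, we have zeta(s)^2 = sum_{k>=1} d(k)/k^s, so a_k = d(k).
For k = 106: the divisors are 1, 2, 53, 106.
Count = 4.

4


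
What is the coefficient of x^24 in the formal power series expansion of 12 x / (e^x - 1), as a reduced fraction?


The exponential generating function for Bernoulli numbers is
x / (e^x - 1) = sum_{k>=0} B_k x^k / k!.
So the coefficient of x^24 in 12 x / (e^x - 1) is 12 B_24 / 24!.
Computing: B_24 = -236364091/2730, 24! = 620448401733239439360000, giving
12 * -236364091/2730 / 620448401733239439360000 = -236364091/141152011394311972454400000.

-236364091/141152011394311972454400000


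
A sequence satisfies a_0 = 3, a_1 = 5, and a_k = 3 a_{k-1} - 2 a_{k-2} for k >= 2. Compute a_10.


The characteristic equation is t^2 - 3 t + 2 = 0, with roots r_1 = 2 and r_2 = 1 (so c_1 = r_1 + r_2, c_2 = -r_1 r_2 as required).
One can use the closed form a_n = A r_1^n + B r_2^n, but direct iteration is more reliable:
a_0 = 3, a_1 = 5, a_2 = 9, a_3 = 17, a_4 = 33, a_5 = 65, a_6 = 129, a_7 = 257, a_8 = 513, a_9 = 1025, a_10 = 2049.
So a_10 = 2049.

2049


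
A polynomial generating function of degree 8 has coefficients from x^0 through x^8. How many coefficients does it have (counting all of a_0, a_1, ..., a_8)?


A polynomial of degree 8 takes the form a_0 + a_1 x + ... + a_8 x^8.
The number of coefficients is 8 + 1 = 9.

9


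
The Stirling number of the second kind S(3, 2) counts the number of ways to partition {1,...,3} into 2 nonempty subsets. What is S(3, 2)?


Using the explicit formula S(n,k) = (1/k!) sum_{j=0}^{k} (-1)^(k-j) C(k,j) j^n:
S(3, 2) = 3
Equivalently, S(n,k) is n! times the coefficient of x^n in the EGF (e^x - 1)^k / k!.

3


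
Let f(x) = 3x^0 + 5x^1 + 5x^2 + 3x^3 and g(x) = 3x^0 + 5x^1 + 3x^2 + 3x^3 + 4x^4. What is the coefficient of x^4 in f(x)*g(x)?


Cauchy product at x^4:
3*4 + 5*3 + 5*3 + 3*5
= 57

57


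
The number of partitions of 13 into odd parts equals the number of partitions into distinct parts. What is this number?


Computing partitions of 13 into odd parts (1, 3, 5, ...):
Using the generating function prod_{k>=0} 1/(1-x^(2k+1)),
the count is 18

18


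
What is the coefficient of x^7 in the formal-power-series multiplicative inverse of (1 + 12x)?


The inverse is 1/(1 + 12x). Apply the geometric identity 1/(1 - y) = sum_{k>=0} y^k with y = -12x:
1/(1 + 12x) = sum_{k>=0} (-12)^k x^k.
So the coefficient of x^7 is (-12)^7 = -35831808.

-35831808


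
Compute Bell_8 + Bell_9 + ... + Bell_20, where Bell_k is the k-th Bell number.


Recall Bell_k counts set partitions of a k-set (with Bell_0 = 1 by convention).
Bell_8 through Bell_20: 4140, 21147, 115975, 678570, 4213597, 27644437, 190899322, 1382958545, 10480142147, 82864869804, 682076806159, 5832742205057, 51724158235372
Sum = 4140 + 21147 + 115975 + 678570 + 4213597 + 27644437 + 190899322 + 1382958545 + 10480142147 + 82864869804 + 682076806159 + 5832742205057 + 51724158235372 = 58333928794272.

58333928794272


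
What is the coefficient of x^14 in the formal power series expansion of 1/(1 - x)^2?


The expansion 1/(1 - x)^r = sum_{k>=0} C(k + r - 1, r - 1) x^k follows from the multiset / negative-binomial theorem (or from repeated differentiation of the geometric series).
For r = 2 and k = 14:
C(15, 1) = 1307674368000 / (1 * 87178291200) = 15.

15


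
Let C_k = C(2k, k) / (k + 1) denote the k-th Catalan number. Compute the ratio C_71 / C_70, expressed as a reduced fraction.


Using C_k = (2k)! / (k! (k+1)!), the ratio C_{k+1}/C_k simplifies to
C_{k+1}/C_k = [(2k+2)! / ((k+1)! (k+2)!)] * [k! (k+1)! / (2k)!]
 = (2k+2)(2k+1) / ((k+1)(k+2)) = 2(2k+1) / (k+2).
For k = 70: 2(2*70 + 1) / (70 + 2) = 282/72 = 47/12.

47/12


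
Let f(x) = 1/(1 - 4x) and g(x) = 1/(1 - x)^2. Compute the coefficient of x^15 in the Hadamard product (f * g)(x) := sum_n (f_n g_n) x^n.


f has coefficients f_k = 4^k. For g = 1/(1 - x)^2 the coefficient is g_k = C(k + 1, 1) = k + 1. The Hadamard coefficient is (f * g)_k = 4^k * (k + 1).
For k = 15: 4^15 * 16 = 1073741824 * 16 = 17179869184.

17179869184


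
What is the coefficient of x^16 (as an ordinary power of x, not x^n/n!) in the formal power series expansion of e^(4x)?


The exponential series is e^y = sum_{k>=0} y^k / k!. Substituting y = 4x gives
e^(4x) = sum_{k>=0} 4^k x^k / k!.
So the coefficient of x^n is a^n/n! with a = 4, n = 16:
4^16 / 16! = 4294967296/20922789888000 = 131072/638512875

131072/638512875


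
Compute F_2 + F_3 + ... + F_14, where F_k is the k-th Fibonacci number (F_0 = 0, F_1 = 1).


Use the identity sum_{k=0}^{N} F_k = F_{N+2} - 1 (which follows from F_{k+2} - F_{k+1} = F_k). Then
sum_{k=2}^{14} F_k = (F_{16} - 1) - (F_{3} - 1) = F_{16} - F_{3}.
Computing: F_{16} = 987, F_{3} = 2, so
Sum = 987 - 2 = 985.

985


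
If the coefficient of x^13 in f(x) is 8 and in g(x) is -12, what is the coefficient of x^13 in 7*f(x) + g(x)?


Scalar multiplication scales coefficients: 7 * 8 = 56.
Then add the g coefficient: 56 + -12
= 44

44


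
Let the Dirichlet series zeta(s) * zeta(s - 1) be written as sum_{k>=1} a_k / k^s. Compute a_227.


Convolution gives a_k = sum_{d | k} d * 1 = sum_{d | k} d = sigma(k), the sum of positive divisors of k.
For k = 227, the divisors are 1, 227, so
sigma(227) = 1 + 227 = 228.

228


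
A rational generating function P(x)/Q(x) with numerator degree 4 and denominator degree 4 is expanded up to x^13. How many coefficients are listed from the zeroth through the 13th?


Expanding up to x^13 gives the coefficients for x^0, x^1, ..., x^13.
That is 13 + 1 = 14 coefficients in total.

14


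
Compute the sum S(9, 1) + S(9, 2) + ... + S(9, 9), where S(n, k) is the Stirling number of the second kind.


By definition, S(n, k) counts partitions of an n-set into exactly k nonempty blocks.
Computing row n = 9 for k = 1..9:
S(9, k): 1, 255, 3025, 7770, 6951, 2646, 462, 36, 1
Sum = 21147. (This equals Bell_9 since the sum runs over all k.)

21147


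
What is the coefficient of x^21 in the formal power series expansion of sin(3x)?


The Maclaurin series is sin(t) = sum_{k>=0} (-1)^k t^(2k+1) / (2k+1)!, so substituting t = 3x, only odd powers of x are nonzero, with coefficient of x^(2k+1) equal to (-1)^k 3^(2k+1) / (2k+1)!.
Write 21 = 2*10 + 1, giving the coefficient (-1)^10 * 3^21 / 21! = 10460353203/51090942171709440000 = 531441/2595688775680000.

531441/2595688775680000


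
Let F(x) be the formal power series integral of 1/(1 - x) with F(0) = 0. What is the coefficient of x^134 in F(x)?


1/(1 - x) = sum_{k>=0} x^k. Integrating termwise and using F(0) = 0 gives
F(x) = sum_{k>=0} x^(k+1) / (k+1) = sum_{m>=1} x^m / m = -ln(1 - x).
So the coefficient of x^134 is 1/134 = 1/134.

1/134


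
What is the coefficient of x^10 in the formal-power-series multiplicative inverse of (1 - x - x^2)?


Let the inverse be f(x) = sum_{k>=0} a_k x^k. From f(x) * (1 - x - x^2) = 1 and matching coefficients:
 x^0: a_0 = 1.
 x^1: a_1 - a_0 = 0, so a_1 = 1.
 x^k (k >= 2): a_k - a_{k-1} - a_{k-2} = 0, i.e. a_k = a_{k-1} + a_{k-2}.
This is the Fibonacci-type recurrence shifted so that a_0 = a_1 = 1.
Iterating: a_0=1, a_1=1, a_2=2, a_3=3, a_4=5, a_5=8, a_6=13, a_7=21, a_8=34, a_9=55, ...
a_10 = 89.

89


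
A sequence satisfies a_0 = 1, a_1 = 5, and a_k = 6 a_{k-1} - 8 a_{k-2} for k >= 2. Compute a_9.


The characteristic equation is t^2 - 6 t + 8 = 0, with roots r_1 = 4 and r_2 = 2 (so c_1 = r_1 + r_2, c_2 = -r_1 r_2 as required).
One can use the closed form a_n = A r_1^n + B r_2^n, but direct iteration is more reliable:
a_0 = 1, a_1 = 5, a_2 = 22, a_3 = 92, a_4 = 376, a_5 = 1520, a_6 = 6112, a_7 = 24512, a_8 = 98176, a_9 = 392960.
So a_9 = 392960.

392960
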